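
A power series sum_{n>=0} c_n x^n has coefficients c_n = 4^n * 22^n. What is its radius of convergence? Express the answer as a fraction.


By the root test (Cauchy-Hadamard), the radius is R = 1 / limsup_n |c_n|^(1/n).
Here |c_n|^(1/n) = (4^n * 22^n)^(1/n) = 4 * 22 = 88 for all n.
So R = 1/88 = 1/88.

1/88


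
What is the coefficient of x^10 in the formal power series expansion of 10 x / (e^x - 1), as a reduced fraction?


The exponential generating function for Bernoulli numbers is
x / (e^x - 1) = sum_{k>=0} B_k x^k / k!.
So the coefficient of x^10 in 10 x / (e^x - 1) is 10 B_10 / 10!.
Computing: B_10 = 5/66, 10! = 3628800, giving
10 * 5/66 / 3628800 = 1/4790016.

1/4790016


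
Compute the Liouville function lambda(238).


The Liouville function is lambda(k) = (-1)^Omega(k), where Omega(k) counts the prime factors of k with multiplicity.
Factoring: 238 = 2 * 7 * 17, so Omega(238) = 3.
lambda(238) = (-1)^3 = -1.

-1


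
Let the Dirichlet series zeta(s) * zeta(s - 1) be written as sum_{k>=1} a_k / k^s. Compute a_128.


Convolution gives a_k = sum_{d | k} d * 1 = sum_{d | k} d = sigma(k), the sum of positive divisors of k.
For k = 128, the divisors are 1, 2, 4, 8, 16, 32, 64, 128, so
sigma(128) = 1 + 2 + 4 + 8 + 16 + 32 + 64 + 128 = 255.

255


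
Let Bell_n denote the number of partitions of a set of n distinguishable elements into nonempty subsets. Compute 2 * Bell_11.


Bell_11 can be computed from the Bell triangle or from Dobinski's identity Bell_n = (1/e) * sum_{k>=0} k^n / k!.
Computing Bell_11 = 678570.
Then 2 * 678570 = 1357140.

1357140


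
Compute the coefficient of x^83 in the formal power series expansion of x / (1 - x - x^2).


Let f(x) = sum_{k>=0} a_k x^k. Multiplying f(x) * (1 - x - x^2) = x and matching coefficients gives a_0 = 0, a_1 = 1, and a_k = a_{k-1} + a_{k-2} for k >= 2. These are the Fibonacci numbers F_k.
Iterating from F_0 = 0, F_1 = 1:
F_0=0, F_1=1, F_2=1, F_3=2, F_4=3, F_5=5, F_6=8, F_7=13, F_8=21, F_9=34, ...
F_83 = 99194853094755497.

99194853094755497


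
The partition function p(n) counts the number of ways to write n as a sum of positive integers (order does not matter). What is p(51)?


Using the generating function prod_{k>=1} 1/(1-x^k), we compute p(51).
By dynamic programming over parts 1 through 51:
p(51) = 239943

239943


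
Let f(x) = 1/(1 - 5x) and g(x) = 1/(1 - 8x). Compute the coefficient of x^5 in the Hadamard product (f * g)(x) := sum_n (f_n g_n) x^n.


f has coefficients f_k = 5^k and g has coefficients g_k = 8^k, so the Hadamard product has coefficient (f*g)_k = 5^k * 8^k = 40^k.
For k = 5: 40^5 = 102400000.

102400000


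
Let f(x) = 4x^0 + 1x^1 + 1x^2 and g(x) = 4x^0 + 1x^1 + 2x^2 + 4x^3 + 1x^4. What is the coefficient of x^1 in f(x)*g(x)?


Cauchy product at x^1:
4*1 + 1*4
= 8

8


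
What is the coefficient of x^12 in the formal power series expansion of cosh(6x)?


The Maclaurin series is cosh(t) = sum_{m>=0} t^(2m) / (2m)!, so substituting t = 6x, only even powers of x are nonzero, with coefficient of x^(2m) equal to 6^(2m) / (2m)!.
For x^12 the coefficient is 6^12/12! = 2176782336/479001600 = 8748/1925.

8748/1925


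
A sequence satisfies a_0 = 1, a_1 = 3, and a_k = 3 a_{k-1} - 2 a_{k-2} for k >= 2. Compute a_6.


The characteristic equation is t^2 - 3 t + 2 = 0, with roots r_1 = 2 and r_2 = 1 (so c_1 = r_1 + r_2, c_2 = -r_1 r_2 as required).
One can use the closed form a_n = A r_1^n + B r_2^n, but direct iteration is more reliable:
a_0 = 1, a_1 = 3, a_2 = 7, a_3 = 15, a_4 = 31, a_5 = 63, a_6 = 127.
So a_6 = 127.

127


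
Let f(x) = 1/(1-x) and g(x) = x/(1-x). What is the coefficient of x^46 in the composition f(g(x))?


First simplify the composition: f(g(x)) = 1/(1 - x/(1-x)) = (1-x)/((1-x) - x) = (1-x)/(1-2x).
Now extract the coefficient. Write (1-x)/(1-2x) = 1/(1-2x) - x/(1-2x).
The coefficient of x^n in 1/(1-2x) is 2^n, and in x/(1-2x) is 2^(n-1) (for n >= 1).
So the coefficient of x^46 is 2^46 - 2^45 = 70368744177664 - 35184372088832 = 35184372088832.

35184372088832


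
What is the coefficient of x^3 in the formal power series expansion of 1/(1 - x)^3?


The expansion 1/(1 - x)^r = sum_{k>=0} C(k + r - 1, r - 1) x^k follows from the multiset / negative-binomial theorem (or from repeated differentiation of the geometric series).
For r = 3 and k = 3:
C(5, 2) = 120 / (2 * 6) = 10.

10


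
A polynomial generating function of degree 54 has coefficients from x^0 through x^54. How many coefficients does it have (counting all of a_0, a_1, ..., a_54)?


A polynomial of degree 54 takes the form a_0 + a_1 x + ... + a_54 x^54.
The number of coefficients is 54 + 1 = 55.

55


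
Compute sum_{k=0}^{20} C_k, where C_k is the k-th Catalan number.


C_0 through C_20: 1, 1, 2, 5, 14, 42, 132, 429, 1430, 4862, 16796, 58786, 208012, 742900, 2674440, 9694845, 35357670, 129644790, 477638700, 1767263190, 6564120420
Sum = 1 + 1 + 2 + 5 + 14 + 42 + 132 + 429 + 1430 + 4862 + 16796 + 58786 + 208012 + 742900 + 2674440 + 9694845 + 35357670 + 129644790 + 477638700 + 1767263190 + 6564120420
= 8987427467

8987427467


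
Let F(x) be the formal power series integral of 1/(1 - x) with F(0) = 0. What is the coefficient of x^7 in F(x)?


1/(1 - x) = sum_{k>=0} x^k. Integrating termwise and using F(0) = 0 gives
F(x) = sum_{k>=0} x^(k+1) / (k+1) = sum_{m>=1} x^m / m = -ln(1 - x).
So the coefficient of x^7 is 1/7 = 1/7.

1/7


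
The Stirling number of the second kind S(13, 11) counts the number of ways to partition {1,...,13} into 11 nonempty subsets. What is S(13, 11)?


Using the explicit formula S(n,k) = (1/k!) sum_{j=0}^{k} (-1)^(k-j) C(k,j) j^n:
S(13, 11) = 2431
Equivalently, S(n,k) is n! times the coefficient of x^n in the EGF (e^x - 1)^k / k!.

2431


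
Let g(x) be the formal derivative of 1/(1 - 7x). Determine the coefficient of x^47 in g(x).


Differentiate termwise: d/dx sum_{k>=0} 7^k x^k = sum_{k>=1} k 7^k x^(k-1) = sum_{j>=0} (j+1) 7^(j+1) x^j.
Equivalently, d/dx [1/(1 - 7x)] = 7/(1 - 7x)^2.
For j = 47: 48 * 7^48 = 48 * 36703368217294125441230211032033660188801 = 1761761674430118021179050129537615689062448.

1761761674430118021179050129537615689062448


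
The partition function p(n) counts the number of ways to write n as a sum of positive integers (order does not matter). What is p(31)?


Using the generating function prod_{k>=1} 1/(1-x^k), we compute p(31).
By dynamic programming over parts 1 through 31:
p(31) = 6842

6842


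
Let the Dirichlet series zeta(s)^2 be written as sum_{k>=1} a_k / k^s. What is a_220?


The Dirichlet convolution of the constant function 1 with itself gives (1 * 1)(k) = sum_{d | k} 1 = d(k), the number of positive divisors of k.
Since zeta(s) = sum_{k>=1} 1/k^s, we have zeta(s)^2 = sum_{k>=1} d(k)/k^s, so a_k = d(k).
For k = 220: the divisors are 1, 2, 4, 5, 10, 11, 20, 22, 44, 55, 110, 220.
Count = 12.

12


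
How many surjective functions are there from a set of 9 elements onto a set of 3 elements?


By inclusion-exclusion on which target elements are missed, the number of surjections from an n-set onto a k-set is
surj(n, k) = sum_{j=0}^{k} (-1)^j C(k, j) (k - j)^n.
Equivalently surj(n, k) = k! * S(n, k), where S(n, k) is the Stirling number of the second kind.
For n = 9, k = 3:
S(9, 3) = 3025, so
surj = 3! * 3025 = 6 * 3025 = 18150.

18150


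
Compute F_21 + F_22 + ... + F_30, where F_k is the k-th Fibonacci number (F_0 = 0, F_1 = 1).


Use the identity sum_{k=0}^{N} F_k = F_{N+2} - 1 (which follows from F_{k+2} - F_{k+1} = F_k). Then
sum_{k=21}^{30} F_k = (F_{32} - 1) - (F_{22} - 1) = F_{32} - F_{22}.
Computing: F_{32} = 2178309, F_{22} = 17711, so
Sum = 2178309 - 17711 = 2160598.

2160598


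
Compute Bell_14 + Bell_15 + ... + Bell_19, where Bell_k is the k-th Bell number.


Recall Bell_k counts set partitions of a k-set (with Bell_0 = 1 by convention).
Bell_14 through Bell_19: 190899322, 1382958545, 10480142147, 82864869804, 682076806159, 5832742205057
Sum = 190899322 + 1382958545 + 10480142147 + 82864869804 + 682076806159 + 5832742205057 = 6609737881034.

6609737881034


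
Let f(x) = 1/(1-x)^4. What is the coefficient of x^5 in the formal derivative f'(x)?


Differentiate: d/dx [ 1/(1-x)^r ] = r / (1-x)^(r+1).
Here r = 4, so f'(x) = 4 / (1-x)^5.
The expansion of 1/(1-x)^(r+1) has coefficient of x^n equal to C(n+r, r).
So the coefficient of x^5 in f'(x) is
4 * C(9, 4) = 4 * 126 = 504

504


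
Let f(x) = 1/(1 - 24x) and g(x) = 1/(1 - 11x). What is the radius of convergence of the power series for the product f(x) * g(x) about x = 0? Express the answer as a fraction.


The radius of 1/(1 - 24x) is 1/24 (nearest singularity at x = 1/24), and the radius of 1/(1 - 11x) is 1/11.
The product f(x)*g(x) = 1/((1 - 24x)(1 - 11x)) has singularities at both 1/24 and 1/11, so its radius of convergence is the distance to the nearest one:
min(1/24, 1/11) = 1/24.

1/24


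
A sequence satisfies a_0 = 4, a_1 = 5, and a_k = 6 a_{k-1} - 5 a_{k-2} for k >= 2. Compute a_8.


The characteristic equation is t^2 - 6 t + 5 = 0, with roots r_1 = 5 and r_2 = 1 (so c_1 = r_1 + r_2, c_2 = -r_1 r_2 as required).
One can use the closed form a_n = A r_1^n + B r_2^n, but direct iteration is more reliable:
a_0 = 4, a_1 = 5, a_2 = 10, a_3 = 35, a_4 = 160, a_5 = 785, a_6 = 3910, a_7 = 19535, a_8 = 97660.
So a_8 = 97660.

97660


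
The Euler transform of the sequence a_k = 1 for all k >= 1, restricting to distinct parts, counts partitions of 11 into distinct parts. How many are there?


Partitions of 11 into distinct parts can be computed via generating function.
Product (1+x)(1+x^2)(1+x^3)...
The coefficient of x^11 = 12

12


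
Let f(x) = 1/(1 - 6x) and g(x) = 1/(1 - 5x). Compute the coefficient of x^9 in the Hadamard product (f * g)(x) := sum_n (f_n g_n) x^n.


f has coefficients f_k = 6^k and g has coefficients g_k = 5^k, so the Hadamard product has coefficient (f*g)_k = 6^k * 5^k = 30^k.
For k = 9: 30^9 = 19683000000000.

19683000000000


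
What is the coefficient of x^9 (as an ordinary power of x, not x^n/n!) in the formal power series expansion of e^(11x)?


The exponential series is e^y = sum_{k>=0} y^k / k!. Substituting y = 11x gives
e^(11x) = sum_{k>=0} 11^k x^k / k!.
So the coefficient of x^n is a^n/n! with a = 11, n = 9:
11^9 / 9! = 2357947691/362880 = 2357947691/362880

2357947691/362880


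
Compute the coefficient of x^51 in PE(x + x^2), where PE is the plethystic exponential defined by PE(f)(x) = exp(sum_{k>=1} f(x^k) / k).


With f(x) = x + x^2, the exponent is sum_{k>=1} (x^k + x^(2k)) / k = -ln(1 - x) - ln(1 - x^2). Exponentiating:
PE(x + x^2) = 1 / ((1 - x)(1 - x^2)).
This is the generating function for partitions of n into parts of size 1 or 2. The number of 2's can be any j in 0..25, and the rest are 1's, so
[x^51] = floor(51/2) + 1 = 26.

26


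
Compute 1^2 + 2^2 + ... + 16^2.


This power sum has a closed form given by Faulhaber's formula
sum_{k=1}^{m} k^p = (1 / (p + 1)) * sum_{j=0}^{p} C(p + 1, j) B_j m^(p + 1 - j),
but for small m direct computation is fastest:
1 + 4 + 9 + 16 + 25 + 36 + 49 + 64 + 81 + 100 + 121 + 144 + 169 + 196 + 225 + 256 = 1496.

1496


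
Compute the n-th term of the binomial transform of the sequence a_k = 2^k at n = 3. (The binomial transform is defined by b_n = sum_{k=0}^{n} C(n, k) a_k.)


With a_k = 2^k, b_n = sum_{k=0}^{n} C(n, k) 2^k = (1 + 2)^n by the binomial theorem.
For n = 3: (1 + 2)^3 = 3^3 = 27.

27


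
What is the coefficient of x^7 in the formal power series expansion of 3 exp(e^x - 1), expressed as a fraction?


exp(e^x - 1) is the exponential generating function for the Bell numbers Bell_k: exp(e^x - 1) = sum_{k>=0} Bell_k x^k / k!.
So the coefficient of x^7 in 3 exp(e^x - 1) is 3 Bell_7 / 7!.
Computing: Bell_7 = 877 and 7! = 5040, giving
3 * 877/5040 = 877/1680.

877/1680


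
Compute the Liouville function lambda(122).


The Liouville function is lambda(k) = (-1)^Omega(k), where Omega(k) counts the prime factors of k with multiplicity.
Factoring: 122 = 2 * 61, so Omega(122) = 2.
lambda(122) = (-1)^2 = 1.

1


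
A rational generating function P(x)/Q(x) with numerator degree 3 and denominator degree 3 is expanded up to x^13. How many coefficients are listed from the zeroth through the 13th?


Expanding up to x^13 gives the coefficients for x^0, x^1, ..., x^13.
That is 13 + 1 = 14 coefficients in total.

14


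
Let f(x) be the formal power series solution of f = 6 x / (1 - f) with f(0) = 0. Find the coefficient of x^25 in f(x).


Apply Lagrange inversion: f = 6 x * phi(f) with phi(t) = 1/(1 - t), so
[x^n] f = 6^n * (1/n) [t^(n-1)] phi(t)^n = 6^n * (1/n) [t^(n-1)] (1 - t)^(-n) = 6^n * (1/n) C(2n - 2, n - 1) = 6^n * C_{n-1}.
For n = 25: C_24 = C(48, 24) / 25 = 32247603683100/25 = 1289904147324.
With the 6^25 = 28430288029929701376 factor, the coefficient is 28430288029929701376 * 1289904147324 = 36672346439422195245071229517824.

36672346439422195245071229517824


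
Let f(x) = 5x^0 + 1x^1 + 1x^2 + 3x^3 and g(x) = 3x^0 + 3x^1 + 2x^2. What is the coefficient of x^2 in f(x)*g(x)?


Cauchy product at x^2:
5*2 + 1*3 + 1*3
= 16

16


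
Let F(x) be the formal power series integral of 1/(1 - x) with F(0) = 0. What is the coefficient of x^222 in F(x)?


1/(1 - x) = sum_{k>=0} x^k. Integrating termwise and using F(0) = 0 gives
F(x) = sum_{k>=0} x^(k+1) / (k+1) = sum_{m>=1} x^m / m = -ln(1 - x).
So the coefficient of x^222 is 1/222 = 1/222.

1/222


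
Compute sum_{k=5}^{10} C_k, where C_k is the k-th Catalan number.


C_5 through C_10: 42, 132, 429, 1430, 4862, 16796
Sum = 42 + 132 + 429 + 1430 + 4862 + 16796
= 23691

23691


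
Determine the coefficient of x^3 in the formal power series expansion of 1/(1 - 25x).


The geometric series identity gives 1/(1 - c x) = sum_{k>=0} c^k x^k, so the coefficient of x^k is c^k.
Here c = 25 and k = 3.
Computing: 25^3 = 15625

15625


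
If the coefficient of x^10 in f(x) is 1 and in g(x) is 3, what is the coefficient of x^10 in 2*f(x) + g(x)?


Scalar multiplication scales coefficients: 2 * 1 = 2.
Then add the g coefficient: 2 + 3
= 5

5


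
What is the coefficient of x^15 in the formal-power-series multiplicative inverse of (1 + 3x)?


The inverse is 1/(1 + 3x). Apply the geometric identity 1/(1 - y) = sum_{k>=0} y^k with y = -3x:
1/(1 + 3x) = sum_{k>=0} (-3)^k x^k.
So the coefficient of x^15 is (-3)^15 = -14348907.

-14348907


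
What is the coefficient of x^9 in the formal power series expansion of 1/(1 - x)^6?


The expansion 1/(1 - x)^r = sum_{k>=0} C(k + r - 1, r - 1) x^k follows from the multiset / negative-binomial theorem (or from repeated differentiation of the geometric series).
For r = 6 and k = 9:
C(14, 5) = 87178291200 / (120 * 362880) = 2002.

2002


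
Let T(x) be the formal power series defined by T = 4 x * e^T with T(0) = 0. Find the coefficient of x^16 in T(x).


Apply the Lagrange inversion formula: if T = 4 x * phi(T) with phi(t) = e^t, then
[x^n] T = 4^n * (1/n) [t^(n-1)] phi(t)^n = 4^n * (1/n) [t^(n-1)] e^(n t) = 4^n * (1/n) * n^(n-1) / (n-1)! = 4^n * n^(n-1) / n!.
When c = 1 this is the Cayley count of rooted labeled trees on n vertices, divided by n!.
For n = 16: 4^16 * 16^15 / 16! = 4294967296 * 1152921504606846976/20922789888000 = 151115727451828646838272/638512875.

151115727451828646838272/638512875


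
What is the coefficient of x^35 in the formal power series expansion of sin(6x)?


The Maclaurin series is sin(t) = sum_{k>=0} (-1)^k t^(2k+1) / (2k+1)!, so substituting t = 6x, only odd powers of x are nonzero, with coefficient of x^(2k+1) equal to (-1)^k 6^(2k+1) / (2k+1)!.
Write 35 = 2*17 + 1, giving the coefficient (-1)^17 * 6^35 / 35! = -1719070799748422591028658176/10333147966386144929666651337523200000000 = -27894275208/167669460258147894921875.

-27894275208/167669460258147894921875


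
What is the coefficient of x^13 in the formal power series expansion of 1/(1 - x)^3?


The expansion 1/(1 - x)^r = sum_{k>=0} C(k + r - 1, r - 1) x^k follows from the multiset / negative-binomial theorem (or from repeated differentiation of the geometric series).
For r = 3 and k = 13:
C(15, 2) = 1307674368000 / (2 * 6227020800) = 105.

105


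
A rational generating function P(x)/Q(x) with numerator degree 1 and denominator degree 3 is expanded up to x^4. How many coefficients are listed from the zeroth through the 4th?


Expanding up to x^4 gives the coefficients for x^0, x^1, ..., x^4.
That is 4 + 1 = 5 coefficients in total.

5


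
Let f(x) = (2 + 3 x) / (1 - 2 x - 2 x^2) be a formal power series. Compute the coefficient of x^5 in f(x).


Write f(x) = sum_{k>=0} a_k x^k. Multiplying both sides by 1 - 2 x - 2 x^2 gives
(1 - 2 x - 2 x^2) sum_{k>=0} a_k x^k = 2 + 3 x.
Matching coefficients:
 x^0: a_0 = 2
 x^1: a_1 - 2 a_0 = 3  =>  a_1 = 2*2 + 3 = 7
 x^k (k >= 2): a_k = 2 a_{k-1} + 2 a_{k-2}.
Iterating: a_2 = 18, a_3 = 50, a_4 = 136, a_5 = 372.
So the coefficient of x^5 is 372.

372


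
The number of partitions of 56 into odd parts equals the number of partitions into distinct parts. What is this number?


Computing partitions of 56 into odd parts (1, 3, 5, ...):
Using the generating function prod_{k>=0} 1/(1-x^(2k+1)),
the count is 7108

7108


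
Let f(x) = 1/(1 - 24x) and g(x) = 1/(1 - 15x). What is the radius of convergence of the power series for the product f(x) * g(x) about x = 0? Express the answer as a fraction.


The radius of 1/(1 - 24x) is 1/24 (nearest singularity at x = 1/24), and the radius of 1/(1 - 15x) is 1/15.
The product f(x)*g(x) = 1/((1 - 24x)(1 - 15x)) has singularities at both 1/24 and 1/15, so its radius of convergence is the distance to the nearest one:
min(1/24, 1/15) = 1/24.

1/24


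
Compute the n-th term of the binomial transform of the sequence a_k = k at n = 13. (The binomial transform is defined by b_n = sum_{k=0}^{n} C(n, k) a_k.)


With a_k = k, b_n = sum_{k=0}^{n} C(n, k) k. Using k * C(n, k) = n * C(n-1, k-1) gives b_n = n * sum_{k>=1} C(n-1, k-1) = n * 2^(n-1).
For n = 13: 13 * 2^12 = 13 * 4096 = 53248.

53248


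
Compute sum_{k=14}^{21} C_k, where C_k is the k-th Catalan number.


C_14 through C_21: 2674440, 9694845, 35357670, 129644790, 477638700, 1767263190, 6564120420, 24466267020
Sum = 2674440 + 9694845 + 35357670 + 129644790 + 477638700 + 1767263190 + 6564120420 + 24466267020
= 33452661075

33452661075


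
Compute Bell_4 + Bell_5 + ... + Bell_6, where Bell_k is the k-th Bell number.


Recall Bell_k counts set partitions of a k-set (with Bell_0 = 1 by convention).
Bell_4 through Bell_6: 15, 52, 203
Sum = 15 + 52 + 203 = 270.

270


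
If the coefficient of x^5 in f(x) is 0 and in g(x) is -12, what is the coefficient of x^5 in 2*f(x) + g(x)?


Scalar multiplication scales coefficients: 2 * 0 = 0.
Then add the g coefficient: 0 + -12
= -12

-12


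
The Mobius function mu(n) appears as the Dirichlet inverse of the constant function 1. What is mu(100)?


100 has a squared prime factor, so mu(100) = 0.
Factorization reveals a repeated prime.

0


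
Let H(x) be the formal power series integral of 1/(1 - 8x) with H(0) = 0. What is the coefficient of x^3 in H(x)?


1/(1 - 8x) = sum_{k>=0} 8^k x^k. Integrating termwise with H(0) = 0:
H(x) = sum_{k>=0} 8^k x^(k+1) / (k+1) = sum_{m>=1} 8^(m-1) x^m / m.
For m = 3: 8^2/3 = 64/3 = 64/3.

64/3


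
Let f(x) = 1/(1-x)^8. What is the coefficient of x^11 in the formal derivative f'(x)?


Differentiate: d/dx [ 1/(1-x)^r ] = r / (1-x)^(r+1).
Here r = 8, so f'(x) = 8 / (1-x)^9.
The expansion of 1/(1-x)^(r+1) has coefficient of x^n equal to C(n+r, r).
So the coefficient of x^11 in f'(x) is
8 * C(19, 8) = 8 * 75582 = 604656

604656


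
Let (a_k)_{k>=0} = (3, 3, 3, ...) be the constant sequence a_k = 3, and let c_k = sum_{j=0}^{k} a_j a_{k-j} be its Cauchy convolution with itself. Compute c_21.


Since a_j = 3 for all j >= 0, the convolution sum becomes
c_k = sum_{j=0}^{k} 3 * 3 = 9 * (k + 1).
Equivalently, the generating function of (a_k) is 3/(1 - x) and its square is 9/(1 - x)^2 = sum_{k>=0} 9(k + 1) x^k.
For k = 21: 9 * 22 = 198.

198


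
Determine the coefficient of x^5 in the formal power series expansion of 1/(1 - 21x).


The geometric series identity gives 1/(1 - c x) = sum_{k>=0} c^k x^k, so the coefficient of x^k is c^k.
Here c = 21 and k = 5.
Computing: 21^5 = 4084101

4084101


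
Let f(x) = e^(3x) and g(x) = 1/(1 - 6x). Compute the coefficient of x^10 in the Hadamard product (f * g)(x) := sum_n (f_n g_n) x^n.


Expanding: f_k = 3^k/k! (from e^(3x)) and g_k = 6^k (from 1/(1 - 6x)). So the Hadamard coefficient (f * g)_k = 3^k 6^k / k! = (18)^k / k!.
For k = 10: 18^10/10! = 3570467226624/3628800 = 172186884/175.

172186884/175


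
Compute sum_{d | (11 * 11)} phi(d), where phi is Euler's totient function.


First, 11 * 11 = 121. One classical identity is sum_{d | n} phi(d) = n (each k in [1, n] has a unique gcd with n, and among the k's with gcd(k, n) = n/d there are phi(d) of them). So the sum equals 121. We also verify directly:
Divisors of 121: 1, 11, 121.
phi values: 1, 10, 110.
Sum = 121.

121


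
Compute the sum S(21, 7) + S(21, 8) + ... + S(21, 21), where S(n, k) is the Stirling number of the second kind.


By definition, S(n, k) counts partitions of an n-set into exactly k nonempty blocks.
Computing row n = 21 for k = 7..21:
S(21, k): 82310957214948, 132511015347084, 123272476465204, 71187132291275, 26826851689001, 6833042030178, 1204909218331, 149304004500, 13087462580, 809944464, 34952799, 1023435, 19285, 210, 1
Sum = 444309621663295.

444309621663295


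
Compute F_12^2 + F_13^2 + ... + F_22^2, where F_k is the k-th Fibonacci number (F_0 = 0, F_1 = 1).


There is a standard identity sum_{k=0}^{N} F_k^2 = F_N * F_{N+1} (proved inductively from the telescoping relation F_k^2 = F_k F_{k+1} - F_{k-1} F_k). Then
sum_{k=12}^{22} F_k^2 = F_22 F_23 - F_11 F_12.
Computing: F_22 = 17711, F_23 = 28657, F_11 = 89, F_12 = 144.
Sum = 17711 * 28657 - 89 * 144 = 507531311.

507531311


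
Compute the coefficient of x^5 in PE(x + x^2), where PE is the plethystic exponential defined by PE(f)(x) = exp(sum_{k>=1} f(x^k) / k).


With f(x) = x + x^2, the exponent is sum_{k>=1} (x^k + x^(2k)) / k = -ln(1 - x) - ln(1 - x^2). Exponentiating:
PE(x + x^2) = 1 / ((1 - x)(1 - x^2)).
This is the generating function for partitions of n into parts of size 1 or 2. The number of 2's can be any j in 0..2, and the rest are 1's, so
[x^5] = floor(5/2) + 1 = 3.

3


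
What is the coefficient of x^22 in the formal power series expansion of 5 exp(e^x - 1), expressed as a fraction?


exp(e^x - 1) is the exponential generating function for the Bell numbers Bell_k: exp(e^x - 1) = sum_{k>=0} Bell_k x^k / k!.
So the coefficient of x^22 in 5 exp(e^x - 1) is 5 Bell_22 / 22!.
Computing: Bell_22 = 4506715738447323 and 22! = 1124000727777607680000, giving
5 * 4506715738447323/1124000727777607680000 = 88366975263673/4407845991284736000.

88366975263673/4407845991284736000


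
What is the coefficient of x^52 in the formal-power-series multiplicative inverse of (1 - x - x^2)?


Let the inverse be f(x) = sum_{k>=0} a_k x^k. From f(x) * (1 - x - x^2) = 1 and matching coefficients:
 x^0: a_0 = 1.
 x^1: a_1 - a_0 = 0, so a_1 = 1.
 x^k (k >= 2): a_k - a_{k-1} - a_{k-2} = 0, i.e. a_k = a_{k-1} + a_{k-2}.
This is the Fibonacci-type recurrence shifted so that a_0 = a_1 = 1.
Iterating: a_0=1, a_1=1, a_2=2, a_3=3, a_4=5, a_5=8, a_6=13, a_7=21, a_8=34, a_9=55, ...
a_52 = 53316291173.

53316291173


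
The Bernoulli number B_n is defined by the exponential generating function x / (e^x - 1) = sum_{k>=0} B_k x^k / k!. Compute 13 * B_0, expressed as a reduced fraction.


Bernoulli numbers can also be computed recursively via B_0 = 1 and sum_{j=0}^{m} C(m+1, j) B_j = 0 for m >= 1. Odd-index Bernoulli numbers vanish for k >= 3.
Computing B_0 = 1, so 13 * B_0 = 13 * 1 = 13.

13


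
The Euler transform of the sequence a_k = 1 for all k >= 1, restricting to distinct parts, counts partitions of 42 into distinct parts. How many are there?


Partitions of 42 into distinct parts can be computed via generating function.
Product (1+x)(1+x^2)(1+x^3)...
The coefficient of x^42 = 1426

1426


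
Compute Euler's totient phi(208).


phi(n) counts integers in [1, n] coprime to n. Using the multiplicative formula phi(n) = n * prod_{p | n} (1 - 1/p):
208 = 2^4 * 13, so
phi(208) = 208 * (1 - 1/2) * (1 - 1/13) = 96.

96


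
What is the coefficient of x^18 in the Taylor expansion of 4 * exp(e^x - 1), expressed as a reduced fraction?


exp(e^x - 1) = sum_{k>=0} Bell_k x^k / k!, where Bell_k is the k-th Bell number.
So the coefficient of x^18 is 4 * Bell_18 / 18!.
Computing: Bell_18 = 682076806159 and 18! = 6402373705728000, giving
4 * 682076806159/6402373705728000 = 97439543737/228656203776000.

97439543737/228656203776000


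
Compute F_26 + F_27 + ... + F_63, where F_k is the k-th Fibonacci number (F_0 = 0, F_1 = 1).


Use the identity sum_{k=0}^{N} F_k = F_{N+2} - 1 (which follows from F_{k+2} - F_{k+1} = F_k). Then
sum_{k=26}^{63} F_k = (F_{65} - 1) - (F_{27} - 1) = F_{65} - F_{27}.
Computing: F_{65} = 17167680177565, F_{27} = 196418, so
Sum = 17167680177565 - 196418 = 17167679981147.

17167679981147


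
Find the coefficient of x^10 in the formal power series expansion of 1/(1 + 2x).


Write 1/(1 + c x) = 1/(1 - (-c) x) and apply the geometric-series identity
1/(1 - y) = sum_{k>=0} y^k to get 1/(1 + c x) = sum_{k>=0} (-c)^k x^k.
So the coefficient of x^k is (-c)^k = (-1)^k * c^k.
Here c = 2 and k = 10:
(-2)^10 = 1 * 1024 = 1024

1024


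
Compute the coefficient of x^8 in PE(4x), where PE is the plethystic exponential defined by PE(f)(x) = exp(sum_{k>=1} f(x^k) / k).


With f(x) = 4x, the exponent is sum_{k>=1} 4 x^k / k = 4 * (-ln(1 - x)). Exponentiating:
PE(4x) = exp(-4 ln(1 - x)) = 1/(1 - x)^4.
By the negative binomial expansion, [x^n] 1/(1 - x)^4 = C(n + 3, 3).
For n = 8: C(11, 3) = 165.

165


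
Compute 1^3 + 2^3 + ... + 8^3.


This power sum has a closed form given by Faulhaber's formula
sum_{k=1}^{m} k^p = (1 / (p + 1)) * sum_{j=0}^{p} C(p + 1, j) B_j m^(p + 1 - j),
but for small m direct computation is fastest:
1 + 8 + 27 + 64 + 125 + 216 + 343 + 512 = 1296.

1296


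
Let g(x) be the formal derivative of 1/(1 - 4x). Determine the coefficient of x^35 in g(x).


Differentiate termwise: d/dx sum_{k>=0} 4^k x^k = sum_{k>=1} k 4^k x^(k-1) = sum_{j>=0} (j+1) 4^(j+1) x^j.
Equivalently, d/dx [1/(1 - 4x)] = 4/(1 - 4x)^2.
For j = 35: 36 * 4^36 = 36 * 4722366482869645213696 = 170005193383307227693056.

170005193383307227693056


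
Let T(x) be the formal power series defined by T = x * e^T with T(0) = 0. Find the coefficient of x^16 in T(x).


Apply the Lagrange inversion formula: if T = x * phi(T) with phi(t) = e^t, then
[x^n] T = (1/n) [t^(n-1)] phi(t)^n = (1/n) [t^(n-1)] e^(n t) = (1/n) * n^(n-1) / (n-1)! = n^(n-1) / n!.
When c = 1 this is the Cayley count of rooted labeled trees on n vertices, divided by n!.
For n = 16: 16^15 / 16! = 1152921504606846976/20922789888000 = 35184372088832/638512875.

35184372088832/638512875


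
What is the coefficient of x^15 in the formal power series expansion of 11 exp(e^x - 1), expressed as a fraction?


exp(e^x - 1) is the exponential generating function for the Bell numbers Bell_k: exp(e^x - 1) = sum_{k>=0} Bell_k x^k / k!.
So the coefficient of x^15 in 11 exp(e^x - 1) is 11 Bell_15 / 15!.
Computing: Bell_15 = 1382958545 and 15! = 1307674368000, giving
11 * 1382958545/1307674368000 = 276591709/23775897600.

276591709/23775897600


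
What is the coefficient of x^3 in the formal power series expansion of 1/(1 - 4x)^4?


The general identity 1/(1 - c x)^r = sum_{k>=0} c^k C(k + r - 1, r - 1) x^k follows by substituting y = c x into 1/(1 - y)^r = sum_{k>=0} C(k + r - 1, r - 1) y^k.
For c = 4, r = 4, k = 3:
4^3 * C(6, 3) = 64 * 20 = 1280.

1280


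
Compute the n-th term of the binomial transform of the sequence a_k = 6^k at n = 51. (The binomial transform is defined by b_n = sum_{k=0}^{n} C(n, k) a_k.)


With a_k = 6^k, b_n = sum_{k=0}^{n} C(n, k) 6^k = (1 + 6)^n by the binomial theorem.
For n = 51: (1 + 6)^51 = 7^51 = 12589255298531885026341962383987545444758743.

12589255298531885026341962383987545444758743


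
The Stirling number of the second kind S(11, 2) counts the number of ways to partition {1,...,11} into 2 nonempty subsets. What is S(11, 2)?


Using the explicit formula S(n,k) = (1/k!) sum_{j=0}^{k} (-1)^(k-j) C(k,j) j^n:
S(11, 2) = 1023
Equivalently, S(n,k) is n! times the coefficient of x^n in the EGF (e^x - 1)^k / k!.

1023


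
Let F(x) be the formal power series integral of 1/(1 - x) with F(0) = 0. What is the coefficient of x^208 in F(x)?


1/(1 - x) = sum_{k>=0} x^k. Integrating termwise and using F(0) = 0 gives
F(x) = sum_{k>=0} x^(k+1) / (k+1) = sum_{m>=1} x^m / m = -ln(1 - x).
So the coefficient of x^208 is 1/208 = 1/208.

1/208


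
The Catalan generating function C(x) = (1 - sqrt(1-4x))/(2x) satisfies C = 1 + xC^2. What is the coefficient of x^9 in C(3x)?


Substituting x -> 3x scales the n-th coefficient by 3^n, so [x^9] C(3x) = 3^9 * C_9.
C_9 = C(2*9, 9)/(10) = 48620/10 = 4862.
So 3^9 * 4862 = 19683 * 4862 = 95698746.

95698746


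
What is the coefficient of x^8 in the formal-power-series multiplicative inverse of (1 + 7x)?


The inverse is 1/(1 + 7x). Apply the geometric identity 1/(1 - y) = sum_{k>=0} y^k with y = -7x:
1/(1 + 7x) = sum_{k>=0} (-7)^k x^k.
So the coefficient of x^8 is (-7)^8 = 5764801.

5764801


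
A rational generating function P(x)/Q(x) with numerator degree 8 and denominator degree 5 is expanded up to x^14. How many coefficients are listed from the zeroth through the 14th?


Expanding up to x^14 gives the coefficients for x^0, x^1, ..., x^14.
That is 14 + 1 = 15 coefficients in total.

15


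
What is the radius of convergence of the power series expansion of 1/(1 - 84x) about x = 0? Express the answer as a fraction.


Expanding 1/(1 - 84x) = sum_{k>=0} 84^k x^k, the series converges when |84x| < 1, i.e., |x| < 1/84.
So the radius of convergence is 1/84 = 1/84.

1/84


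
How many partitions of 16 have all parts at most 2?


Using the generating function (1-x)^(-1)(1-x^2)^(-1),
the coefficient of x^16 counts these restricted partitions.
Result = 9

9


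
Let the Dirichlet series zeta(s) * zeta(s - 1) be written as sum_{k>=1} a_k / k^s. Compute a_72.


Convolution gives a_k = sum_{d | k} d * 1 = sum_{d | k} d = sigma(k), the sum of positive divisors of k.
For k = 72, the divisors are 1, 2, 3, 4, 6, 8, 9, 12, 18, 24, 36, 72, so
sigma(72) = 1 + 2 + 3 + 4 + 6 + 8 + 9 + 12 + 18 + 24 + 36 + 72 = 195.

195


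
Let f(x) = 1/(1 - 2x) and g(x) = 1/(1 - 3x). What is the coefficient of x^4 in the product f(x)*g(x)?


The coefficient of x^n in f*g is the Cauchy product: sum_{k=0}^{n} a^k * b^(n-k).
With a=2, b=3, n=4:
sum_{k=0}^{4} 2^k * 3^(4-k)
= 211

211


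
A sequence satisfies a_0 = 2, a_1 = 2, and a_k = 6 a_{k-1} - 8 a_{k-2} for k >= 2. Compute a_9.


The characteristic equation is t^2 - 6 t + 8 = 0, with roots r_1 = 4 and r_2 = 2 (so c_1 = r_1 + r_2, c_2 = -r_1 r_2 as required).
One can use the closed form a_n = A r_1^n + B r_2^n, but direct iteration is more reliable:
a_0 = 2, a_1 = 2, a_2 = -4, a_3 = -40, a_4 = -208, a_5 = -928, a_6 = -3904, a_7 = -16000, a_8 = -64768, a_9 = -260608.
So a_9 = -260608.

-260608


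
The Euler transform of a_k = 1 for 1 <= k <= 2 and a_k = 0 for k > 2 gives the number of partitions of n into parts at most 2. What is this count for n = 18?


Partitions of 18 into parts at most 2:
Using generating function (1-x)^(-1)(1-x^2)^(-1),
the coefficient of x^18 = 10

10


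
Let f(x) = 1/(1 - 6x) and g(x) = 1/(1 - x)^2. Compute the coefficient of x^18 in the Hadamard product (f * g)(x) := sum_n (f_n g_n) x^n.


f has coefficients f_k = 6^k. For g = 1/(1 - x)^2 the coefficient is g_k = C(k + 1, 1) = k + 1. The Hadamard coefficient is (f * g)_k = 6^k * (k + 1).
For k = 18: 6^18 * 19 = 101559956668416 * 19 = 1929639176699904.

1929639176699904


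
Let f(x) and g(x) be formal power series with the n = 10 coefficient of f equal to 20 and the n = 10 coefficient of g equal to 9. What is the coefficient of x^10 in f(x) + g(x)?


Addition of formal power series is termwise.
The coefficient of x^10 in f + g = 20 + 9
= 29

29


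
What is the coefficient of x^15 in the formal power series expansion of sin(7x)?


The Maclaurin series is sin(t) = sum_{k>=0} (-1)^k t^(2k+1) / (2k+1)!, so substituting t = 7x, only odd powers of x are nonzero, with coefficient of x^(2k+1) equal to (-1)^k 7^(2k+1) / (2k+1)!.
Write 15 = 2*7 + 1, giving the coefficient (-1)^7 * 7^15 / 15! = -4747561509943/1307674368000 = -96889010407/26687232000.

-96889010407/26687232000


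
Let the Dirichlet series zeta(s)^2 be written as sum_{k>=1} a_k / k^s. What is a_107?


The Dirichlet convolution of the constant function 1 with itself gives (1 * 1)(k) = sum_{d | k} 1 = d(k), the number of positive divisors of k.
Since zeta(s) = sum_{k>=1} 1/k^s, we have zeta(s)^2 = sum_{k>=1} d(k)/k^s, so a_k = d(k).
For k = 107: the divisors are 1, 107.
Count = 2.

2


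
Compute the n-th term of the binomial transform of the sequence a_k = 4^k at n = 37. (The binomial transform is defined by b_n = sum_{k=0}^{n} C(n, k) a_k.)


With a_k = 4^k, b_n = sum_{k=0}^{n} C(n, k) 4^k = (1 + 4)^n by the binomial theorem.
For n = 37: (1 + 4)^37 = 5^37 = 72759576141834259033203125.

72759576141834259033203125


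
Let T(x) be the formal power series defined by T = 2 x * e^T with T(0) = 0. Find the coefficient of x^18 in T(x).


Apply the Lagrange inversion formula: if T = 2 x * phi(T) with phi(t) = e^t, then
[x^n] T = 2^n * (1/n) [t^(n-1)] phi(t)^n = 2^n * (1/n) [t^(n-1)] e^(n t) = 2^n * (1/n) * n^(n-1) / (n-1)! = 2^n * n^(n-1) / n!.
When c = 1 this is the Cayley count of rooted labeled trees on n vertices, divided by n!.
For n = 18: 2^18 * 18^17 / 18! = 262144 * 2185911559738696531968/6402373705728000 = 1332669751402954752/14889875.

1332669751402954752/14889875


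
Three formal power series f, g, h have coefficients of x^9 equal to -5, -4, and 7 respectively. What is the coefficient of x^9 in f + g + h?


Series addition is componentwise:
-5 + -4 + 7
= -2

-2


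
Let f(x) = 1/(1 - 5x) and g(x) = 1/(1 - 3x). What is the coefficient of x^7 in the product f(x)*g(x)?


The coefficient of x^n in f*g is the Cauchy product: sum_{k=0}^{n} a^k * b^(n-k).
With a=5, b=3, n=7:
sum_{k=0}^{7} 5^k * 3^(7-k)
= 192032

192032


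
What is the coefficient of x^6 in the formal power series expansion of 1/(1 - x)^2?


The expansion 1/(1 - x)^r = sum_{k>=0} C(k + r - 1, r - 1) x^k follows from the multiset / negative-binomial theorem (or from repeated differentiation of the geometric series).
For r = 2 and k = 6:
C(7, 1) = 5040 / (1 * 720) = 7.

7


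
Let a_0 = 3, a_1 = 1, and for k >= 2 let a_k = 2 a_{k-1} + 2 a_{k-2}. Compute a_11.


Iterating the recurrence forward:
a_0 = 3
a_1 = 1
a_2 = 2*1 + 2*3 = 8
a_3 = 2*8 + 2*1 = 18
a_4 = 2*18 + 2*8 = 52
a_5 = 2*52 + 2*18 = 140
a_6 = 2*140 + 2*52 = 384
a_7 = 2*384 + 2*140 = 1048
a_8 = 2*1048 + 2*384 = 2864
a_9 = 2*2864 + 2*1048 = 7824
a_10 = 2*7824 + 2*2864 = 21376
a_11 = 2*21376 + 2*7824 = 58400
So a_11 = 58400.

58400


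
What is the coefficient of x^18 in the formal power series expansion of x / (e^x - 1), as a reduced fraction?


The exponential generating function for Bernoulli numbers is
x / (e^x - 1) = sum_{k>=0} B_k x^k / k!.
So the coefficient of x^18 in x / (e^x - 1) is B_18 / 18!.
Computing: B_18 = 43867/798, 18! = 6402373705728000, giving
43867/798 / 6402373705728000 = 43867/5109094217170944000.

43867/5109094217170944000


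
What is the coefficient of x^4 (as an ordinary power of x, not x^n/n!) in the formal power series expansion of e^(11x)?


The exponential series is e^y = sum_{k>=0} y^k / k!. Substituting y = 11x gives
e^(11x) = sum_{k>=0} 11^k x^k / k!.
So the coefficient of x^n is a^n/n! with a = 11, n = 4:
11^4 / 4! = 14641/24 = 14641/24

14641/24


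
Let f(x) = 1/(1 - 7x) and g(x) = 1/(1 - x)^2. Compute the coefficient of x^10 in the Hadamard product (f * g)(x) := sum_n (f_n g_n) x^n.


f has coefficients f_k = 7^k. For g = 1/(1 - x)^2 the coefficient is g_k = C(k + 1, 1) = k + 1. The Hadamard coefficient is (f * g)_k = 7^k * (k + 1).
For k = 10: 7^10 * 11 = 282475249 * 11 = 3107227739.

3107227739


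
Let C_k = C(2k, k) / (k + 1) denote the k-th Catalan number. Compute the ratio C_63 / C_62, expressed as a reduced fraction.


Using C_k = (2k)! / (k! (k+1)!), the ratio C_{k+1}/C_k simplifies to
C_{k+1}/C_k = [(2k+2)! / ((k+1)! (k+2)!)] * [k! (k+1)! / (2k)!]
 = (2k+2)(2k+1) / ((k+1)(k+2)) = 2(2k+1) / (k+2).
For k = 62: 2(2*62 + 1) / (62 + 2) = 250/64 = 125/32.

125/32


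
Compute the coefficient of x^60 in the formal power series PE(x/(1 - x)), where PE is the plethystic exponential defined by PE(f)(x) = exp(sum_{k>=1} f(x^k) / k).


For f(x) = x/(1 - x) we have
sum_{k>=1} f(x^k) / k = sum_{k>=1} (1/k) * x^k / (1 - x^k) = sum_{k, m >= 1} x^(k m) / k,
which after exponentiating simplifies to
PE(x/(1 - x)) = prod_{k>=1} 1 / (1 - x^k).
This is the generating function for the partition function p(n), so the coefficient of x^60 is p(60).
Computing p(60) by dynamic programming over parts 1, 2, ..., 60: p(60) = 966467.

966467


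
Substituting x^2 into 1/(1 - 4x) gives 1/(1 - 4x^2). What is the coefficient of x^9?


Since 1/(1 - 4x^2) only has even powers of x,
the coefficient of x^9 (odd) is 0.

0


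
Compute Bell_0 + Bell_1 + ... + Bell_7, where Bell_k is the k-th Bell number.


Recall Bell_k counts set partitions of a k-set (with Bell_0 = 1 by convention).
Bell_0 through Bell_7: 1, 1, 2, 5, 15, 52, 203, 877
Sum = 1 + 1 + 2 + 5 + 15 + 52 + 203 + 877 = 1156.

1156


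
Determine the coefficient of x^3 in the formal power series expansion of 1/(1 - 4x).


The geometric series identity gives 1/(1 - c x) = sum_{k>=0} c^k x^k, so the coefficient of x^k is c^k.
Here c = 4 and k = 3.
Computing: 4^3 = 64

64


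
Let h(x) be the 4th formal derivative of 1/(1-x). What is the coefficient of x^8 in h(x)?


Differentiating 4 times: d^4/dx^4 [1/(1-x)] = 4!/(1-x)^5.
The expansion 1/(1-x)^5 = sum_{k>=0} C(k+4, 4) x^k, so the coefficient of x^n in 4!/(1-x)^5 is 4! * C(n+4, 4).
For n = 8: 24 * C(12, 4) = 24 * 495 = 11880

11880


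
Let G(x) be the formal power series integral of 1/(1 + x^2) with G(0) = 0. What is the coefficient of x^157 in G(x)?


1/(1 + x^2) = sum_{j>=0} (-1)^j x^(2j). Integrating termwise with G(0) = 0:
G(x) = sum_{j>=0} (-1)^j x^(2j+1) / (2j+1) = arctan(x).
Only odd powers are nonzero. For x^157 write 157 = 2*78 + 1, giving
(-1)^78 / 157 = 1/157 = 1/157.

1/157


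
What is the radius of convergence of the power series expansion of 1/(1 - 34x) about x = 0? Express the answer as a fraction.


Expanding 1/(1 - 34x) = sum_{k>=0} 34^k x^k, the series converges when |34x| < 1, i.e., |x| < 1/34.
So the radius of convergence is 1/34 = 1/34.

1/34


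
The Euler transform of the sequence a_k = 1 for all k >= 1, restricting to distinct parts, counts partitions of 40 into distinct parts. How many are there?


Partitions of 40 into distinct parts can be computed via generating function.
Product (1+x)(1+x^2)(1+x^3)...
The coefficient of x^40 = 1113

1113


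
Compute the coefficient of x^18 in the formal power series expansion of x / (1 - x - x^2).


Let f(x) = sum_{k>=0} a_k x^k. Multiplying f(x) * (1 - x - x^2) = x and matching coefficients gives a_0 = 0, a_1 = 1, and a_k = a_{k-1} + a_{k-2} for k >= 2. These are the Fibonacci numbers F_k.
Iterating from F_0 = 0, F_1 = 1:
F_0=0, F_1=1, F_2=1, F_3=2, F_4=3, F_5=5, F_6=8, F_7=13, F_8=21, F_9=34, ...
F_18 = 2584.

2584


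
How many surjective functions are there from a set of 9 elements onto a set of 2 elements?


By inclusion-exclusion on which target elements are missed, the number of surjections from an n-set onto a k-set is
surj(n, k) = sum_{j=0}^{k} (-1)^j C(k, j) (k - j)^n.
Equivalently surj(n, k) = k! * S(n, k), where S(n, k) is the Stirling number of the second kind.
For n = 9, k = 2:
S(9, 2) = 255, so
surj = 2! * 255 = 2 * 255 = 510.

510
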